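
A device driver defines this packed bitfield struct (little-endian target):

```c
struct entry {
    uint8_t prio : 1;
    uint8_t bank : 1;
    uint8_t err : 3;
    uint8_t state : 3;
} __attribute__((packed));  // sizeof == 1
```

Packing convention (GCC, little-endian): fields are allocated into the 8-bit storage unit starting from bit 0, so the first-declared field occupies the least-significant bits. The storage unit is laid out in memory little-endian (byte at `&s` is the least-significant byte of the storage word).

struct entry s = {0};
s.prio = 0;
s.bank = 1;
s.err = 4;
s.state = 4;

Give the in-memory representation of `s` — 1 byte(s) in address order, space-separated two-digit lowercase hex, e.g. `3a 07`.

92

[0+:1] prio=0 & 0x1 = 0x0; word=0x00
[1+:1] bank=1 & 0x1 = 0x1; word=0x02
[2+:3] err=4 & 0x7 = 0x4; word=0x12
[5+:3] state=4 & 0x7 = 0x4; word=0x92
word = 0x92 → little-endian bytes:
  [0]=0x92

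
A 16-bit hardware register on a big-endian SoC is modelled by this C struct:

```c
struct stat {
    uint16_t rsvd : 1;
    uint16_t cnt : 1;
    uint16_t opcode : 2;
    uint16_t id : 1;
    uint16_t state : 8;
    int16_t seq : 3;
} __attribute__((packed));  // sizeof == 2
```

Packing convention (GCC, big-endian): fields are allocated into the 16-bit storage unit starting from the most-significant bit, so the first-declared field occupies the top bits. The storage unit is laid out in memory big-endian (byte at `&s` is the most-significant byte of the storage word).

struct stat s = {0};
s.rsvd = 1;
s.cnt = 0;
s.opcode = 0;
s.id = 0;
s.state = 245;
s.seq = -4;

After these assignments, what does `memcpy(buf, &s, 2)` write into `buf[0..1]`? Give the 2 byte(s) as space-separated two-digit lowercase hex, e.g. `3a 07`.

rsvd:1 = 1 → 0x1 << 15 → word 0x8000
cnt:1 = 0 → 0x0 << 14 → word 0x8000
opcode:2 = 0 → 0x0 << 12 → word 0x8000
id:1 = 0 → 0x0 << 11 → word 0x8000
state:8 = 245 → 0xf5 << 3 → word 0x87a8
seq:3 = -4 → 0x4 << 0 → word 0x87ac
word = 0x87ac → big-endian bytes:
  [0]=0x87  [1]=0xac

87 ac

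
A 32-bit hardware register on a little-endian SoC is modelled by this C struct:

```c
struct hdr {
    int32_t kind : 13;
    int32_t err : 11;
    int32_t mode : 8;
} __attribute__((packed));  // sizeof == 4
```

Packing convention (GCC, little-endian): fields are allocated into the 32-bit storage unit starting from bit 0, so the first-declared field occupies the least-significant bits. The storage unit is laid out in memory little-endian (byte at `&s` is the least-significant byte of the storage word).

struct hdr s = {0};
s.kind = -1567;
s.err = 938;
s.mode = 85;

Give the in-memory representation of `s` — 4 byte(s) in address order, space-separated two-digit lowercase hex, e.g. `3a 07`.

kind (13b) val=-1567 bits=0x19e1 at bit 0: 0x000019e1
err (11b) val=938 bits=0x3aa at bit 13: 0x007559e1
mode (8b) val=85 bits=0x55 at bit 24: 0x557559e1
word = 0x557559e1 → little-endian bytes:
  [0]=0xe1  [1]=0x59  [2]=0x75  [3]=0x55

e1 59 75 55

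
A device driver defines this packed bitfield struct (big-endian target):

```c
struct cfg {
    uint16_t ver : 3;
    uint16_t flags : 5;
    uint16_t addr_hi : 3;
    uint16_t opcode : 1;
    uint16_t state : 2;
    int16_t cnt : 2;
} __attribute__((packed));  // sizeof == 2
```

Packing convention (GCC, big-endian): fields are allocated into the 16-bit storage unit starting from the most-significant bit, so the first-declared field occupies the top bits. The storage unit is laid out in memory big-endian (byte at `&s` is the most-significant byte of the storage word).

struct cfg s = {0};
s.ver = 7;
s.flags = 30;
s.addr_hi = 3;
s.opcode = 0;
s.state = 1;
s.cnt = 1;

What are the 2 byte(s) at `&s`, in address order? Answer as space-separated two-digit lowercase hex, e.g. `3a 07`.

ver (3b) val=7 bits=0x7 at bit 13: 0xe000
flags (5b) val=30 bits=0x1e at bit 8: 0xfe00
addr_hi (3b) val=3 bits=0x3 at bit 5: 0xfe60
opcode (1b) val=0 bits=0x0 at bit 4: 0xfe60
state (2b) val=1 bits=0x1 at bit 2: 0xfe64
cnt (2b) val=1 bits=0x1 at bit 0: 0xfe65
word = 0xfe65 → big-endian bytes:
  [0]=0xfe  [1]=0x65

fe 65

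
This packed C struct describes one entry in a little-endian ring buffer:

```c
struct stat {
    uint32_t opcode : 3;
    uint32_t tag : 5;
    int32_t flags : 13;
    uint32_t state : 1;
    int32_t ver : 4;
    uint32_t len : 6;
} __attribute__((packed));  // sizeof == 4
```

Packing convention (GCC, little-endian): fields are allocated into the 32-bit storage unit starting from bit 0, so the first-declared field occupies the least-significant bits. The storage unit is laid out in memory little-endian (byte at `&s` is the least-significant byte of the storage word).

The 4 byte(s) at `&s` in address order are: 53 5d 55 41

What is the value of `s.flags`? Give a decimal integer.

[0]=0x53 [1]=0x5d [2]=0x55 [3]=0x41 (little-endian) → word 0x41555d53
opcode:3 @ bit 0 → (0x41555d53>>0)&0x7 = 0x3
tag:5 @ bit 3 → (0x41555d53>>3)&0x1f = 0xa
flags:13 @ bit 8 → (0x41555d53>>8)&0x1fff = 0x155d  ←
state:1 @ bit 21 → (0x41555d53>>21)&0x1 = 0x0
ver:4 @ bit 22 → (0x41555d53>>22)&0xf = 0x5
len:6 @ bit 26 → (0x41555d53>>26)&0x3f = 0x10
flags signed 13b, MSB=1: 5469 - 8192 = -2723

-2723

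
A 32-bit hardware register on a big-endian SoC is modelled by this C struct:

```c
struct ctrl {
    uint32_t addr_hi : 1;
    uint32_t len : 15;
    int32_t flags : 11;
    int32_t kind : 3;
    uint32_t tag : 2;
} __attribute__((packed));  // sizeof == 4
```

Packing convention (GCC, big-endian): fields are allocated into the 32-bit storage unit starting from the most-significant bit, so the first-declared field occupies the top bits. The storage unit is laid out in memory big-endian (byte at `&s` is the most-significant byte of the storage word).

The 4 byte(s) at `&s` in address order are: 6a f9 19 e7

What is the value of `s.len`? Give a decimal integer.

27385

[0]=0x6a [1]=0xf9 [2]=0x19 [3]=0xe7 (big-endian) → word 0x6af919e7
addr_hi [31+:1] = (word>>31) & 0x1 = 0
len [16+:15] = (word>>16) & 0x7fff = 27385  ←
flags [5+:11] = (word>>5) & 0x7ff = 207
kind [2+:3] = (word>>2) & 0x7 = 1
tag [0+:2] = (word>>0) & 0x3 = 3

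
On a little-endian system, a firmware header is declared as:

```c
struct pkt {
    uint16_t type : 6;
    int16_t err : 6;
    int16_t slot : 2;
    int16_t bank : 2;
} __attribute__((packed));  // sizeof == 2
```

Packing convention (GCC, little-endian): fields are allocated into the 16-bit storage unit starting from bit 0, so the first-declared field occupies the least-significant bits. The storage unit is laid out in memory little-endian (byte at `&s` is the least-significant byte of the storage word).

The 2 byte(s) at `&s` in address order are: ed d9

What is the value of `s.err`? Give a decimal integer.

[0]=0xed [1]=0xd9 (little-endian) → word 0xd9ed
type:6 @ bit 0 → (0xd9ed>>0)&0x3f = 0x2d
err:6 @ bit 6 → (0xd9ed>>6)&0x3f = 0x27  ←
slot:2 @ bit 12 → (0xd9ed>>12)&0x3 = 0x1
bank:2 @ bit 14 → (0xd9ed>>14)&0x3 = 0x3
err signed 6b, MSB=1: 39 - 64 = -25

-25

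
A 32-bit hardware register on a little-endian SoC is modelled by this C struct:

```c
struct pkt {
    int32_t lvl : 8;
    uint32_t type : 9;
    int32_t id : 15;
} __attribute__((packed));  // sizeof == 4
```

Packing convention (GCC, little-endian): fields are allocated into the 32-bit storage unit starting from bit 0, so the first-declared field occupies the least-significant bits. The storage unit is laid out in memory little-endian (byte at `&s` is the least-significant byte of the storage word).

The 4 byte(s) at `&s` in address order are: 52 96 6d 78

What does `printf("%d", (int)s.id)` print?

[0]=0x52 [1]=0x96 [2]=0x6d [3]=0x78 (little-endian) → word 0x786d9652
lvl:8 @ bit 0 → (0x786d9652>>0)&0xff = 0x52
type:9 @ bit 8 → (0x786d9652>>8)&0x1ff = 0x196
id:15 @ bit 17 → (0x786d9652>>17)&0x7fff = 0x3c36  ←
id signed 15b, MSB=0: value = 15414

15414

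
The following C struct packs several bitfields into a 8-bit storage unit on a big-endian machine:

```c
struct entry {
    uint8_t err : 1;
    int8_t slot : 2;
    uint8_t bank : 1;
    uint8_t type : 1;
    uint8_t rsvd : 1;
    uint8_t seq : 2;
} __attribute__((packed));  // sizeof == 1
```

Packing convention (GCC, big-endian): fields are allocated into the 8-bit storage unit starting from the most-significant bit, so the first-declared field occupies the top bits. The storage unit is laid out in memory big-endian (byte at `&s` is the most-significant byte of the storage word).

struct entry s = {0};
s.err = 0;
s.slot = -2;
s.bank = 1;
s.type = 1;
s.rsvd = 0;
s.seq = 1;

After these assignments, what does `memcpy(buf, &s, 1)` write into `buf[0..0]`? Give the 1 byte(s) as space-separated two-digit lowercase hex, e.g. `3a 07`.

59

err (1b) val=0 bits=0x0 at bit 7: 0x00
slot (2b) val=-2 bits=0x2 at bit 5: 0x40
bank (1b) val=1 bits=0x1 at bit 4: 0x50
type (1b) val=1 bits=0x1 at bit 3: 0x58
rsvd (1b) val=0 bits=0x0 at bit 2: 0x58
seq (2b) val=1 bits=0x1 at bit 0: 0x59
word = 0x59 → big-endian bytes:
  [0]=0x59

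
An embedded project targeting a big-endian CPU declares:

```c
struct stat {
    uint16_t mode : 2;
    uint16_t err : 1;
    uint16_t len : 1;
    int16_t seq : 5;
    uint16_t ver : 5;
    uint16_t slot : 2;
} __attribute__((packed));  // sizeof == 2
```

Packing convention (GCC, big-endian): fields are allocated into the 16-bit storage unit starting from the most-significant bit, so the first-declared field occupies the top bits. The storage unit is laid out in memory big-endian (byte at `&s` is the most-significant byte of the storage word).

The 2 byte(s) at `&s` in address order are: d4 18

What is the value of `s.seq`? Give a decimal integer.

8

[0]=0xd4 [1]=0x18 (big-endian) → word 0xd418
mode:2 @ bit 14 → (0xd418>>14)&0x3 = 0x3
err:1 @ bit 13 → (0xd418>>13)&0x1 = 0x0
len:1 @ bit 12 → (0xd418>>12)&0x1 = 0x1
seq:5 @ bit 7 → (0xd418>>7)&0x1f = 0x8  ←
ver:5 @ bit 2 → (0xd418>>2)&0x1f = 0x6
slot:2 @ bit 0 → (0xd418>>0)&0x3 = 0x0
seq signed 5b, MSB=0: value = 8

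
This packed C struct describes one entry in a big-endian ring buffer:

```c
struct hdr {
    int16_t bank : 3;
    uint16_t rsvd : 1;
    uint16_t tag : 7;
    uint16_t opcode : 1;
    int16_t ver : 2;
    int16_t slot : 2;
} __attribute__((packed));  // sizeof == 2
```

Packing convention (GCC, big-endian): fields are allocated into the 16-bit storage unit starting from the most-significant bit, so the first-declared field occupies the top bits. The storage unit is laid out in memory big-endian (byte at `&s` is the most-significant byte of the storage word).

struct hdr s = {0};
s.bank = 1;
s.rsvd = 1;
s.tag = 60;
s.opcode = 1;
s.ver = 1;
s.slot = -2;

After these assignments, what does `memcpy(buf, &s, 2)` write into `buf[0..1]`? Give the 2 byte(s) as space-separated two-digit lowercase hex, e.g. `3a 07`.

37 96

bank:3 = 1 → 0x1 << 13 → word 0x2000
rsvd:1 = 1 → 0x1 << 12 → word 0x3000
tag:7 = 60 → 0x3c << 5 → word 0x3780
opcode:1 = 1 → 0x1 << 4 → word 0x3790
ver:2 = 1 → 0x1 << 2 → word 0x3794
slot:2 = -2 → 0x2 << 0 → word 0x3796
word = 0x3796 → big-endian bytes:
  [0]=0x37  [1]=0x96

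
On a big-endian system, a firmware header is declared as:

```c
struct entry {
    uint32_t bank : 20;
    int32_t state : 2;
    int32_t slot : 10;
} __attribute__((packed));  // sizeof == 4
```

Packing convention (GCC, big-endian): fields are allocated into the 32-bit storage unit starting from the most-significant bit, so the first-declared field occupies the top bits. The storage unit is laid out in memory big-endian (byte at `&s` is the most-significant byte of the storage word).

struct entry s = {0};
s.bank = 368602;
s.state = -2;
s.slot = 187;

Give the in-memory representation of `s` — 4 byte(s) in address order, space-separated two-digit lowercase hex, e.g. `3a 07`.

[12+:20] bank=368602 & 0xfffff = 0x59fda; word=0x59fda000
[10+:2] state=-2 & 0x3 = 0x2; word=0x59fda800
[0+:10] slot=187 & 0x3ff = 0xbb; word=0x59fda8bb
word = 0x59fda8bb → big-endian bytes:
  [0]=0x59  [1]=0xfd  [2]=0xa8  [3]=0xbb

59 fd a8 bb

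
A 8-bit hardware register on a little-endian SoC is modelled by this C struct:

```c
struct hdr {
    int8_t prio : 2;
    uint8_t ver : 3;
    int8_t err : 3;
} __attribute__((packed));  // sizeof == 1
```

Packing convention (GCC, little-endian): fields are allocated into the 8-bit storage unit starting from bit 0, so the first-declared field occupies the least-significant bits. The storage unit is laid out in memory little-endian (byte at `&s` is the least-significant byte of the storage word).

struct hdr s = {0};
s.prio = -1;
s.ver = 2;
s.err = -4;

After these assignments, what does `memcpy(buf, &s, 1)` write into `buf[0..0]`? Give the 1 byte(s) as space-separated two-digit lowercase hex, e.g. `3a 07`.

8b

prio:2 = -1 → 0x3 << 0 → word 0x03
ver:3 = 2 → 0x2 << 2 → word 0x0b
err:3 = -4 → 0x4 << 5 → word 0x8b
word = 0x8b → little-endian bytes:
  [0]=0x8b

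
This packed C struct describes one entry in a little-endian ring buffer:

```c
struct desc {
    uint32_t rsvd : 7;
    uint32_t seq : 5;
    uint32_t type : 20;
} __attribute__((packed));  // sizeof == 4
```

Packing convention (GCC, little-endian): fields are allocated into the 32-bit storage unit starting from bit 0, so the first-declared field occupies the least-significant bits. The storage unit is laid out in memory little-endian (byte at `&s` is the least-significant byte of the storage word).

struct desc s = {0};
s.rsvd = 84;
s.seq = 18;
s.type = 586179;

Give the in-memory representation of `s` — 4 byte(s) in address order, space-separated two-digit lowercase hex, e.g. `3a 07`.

54 39 1c 8f

rsvd:7 = 84 → 0x54 << 0 → word 0x00000054
seq:5 = 18 → 0x12 << 7 → word 0x00000954
type:20 = 586179 → 0x8f1c3 << 12 → word 0x8f1c3954
word = 0x8f1c3954 → little-endian bytes:
  [0]=0x54  [1]=0x39  [2]=0x1c  [3]=0x8f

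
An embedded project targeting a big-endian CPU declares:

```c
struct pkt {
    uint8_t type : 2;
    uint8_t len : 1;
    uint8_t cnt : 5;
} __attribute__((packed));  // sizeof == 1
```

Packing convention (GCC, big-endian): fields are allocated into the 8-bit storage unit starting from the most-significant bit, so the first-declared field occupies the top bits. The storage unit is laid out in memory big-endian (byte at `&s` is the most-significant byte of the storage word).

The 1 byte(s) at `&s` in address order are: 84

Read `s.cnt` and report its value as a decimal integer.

4

[0]=0x84 (big-endian) → word 0x84
type [6+:2] = (word>>6) & 0x3 = 2
len [5+:1] = (word>>5) & 0x1 = 0
cnt [0+:5] = (word>>0) & 0x1f = 4  ←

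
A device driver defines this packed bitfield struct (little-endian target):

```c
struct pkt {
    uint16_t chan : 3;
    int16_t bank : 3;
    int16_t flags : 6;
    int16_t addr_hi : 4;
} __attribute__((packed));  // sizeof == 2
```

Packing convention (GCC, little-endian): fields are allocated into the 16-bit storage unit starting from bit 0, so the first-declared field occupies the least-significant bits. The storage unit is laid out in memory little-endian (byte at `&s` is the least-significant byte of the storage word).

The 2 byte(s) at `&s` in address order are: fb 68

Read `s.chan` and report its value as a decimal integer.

3

[0]=0xfb [1]=0x68 (little-endian) → word 0x68fb
chan [0+:3] = (word>>0) & 0x7 = 3  ←
bank [3+:3] = (word>>3) & 0x7 = 7
flags [6+:6] = (word>>6) & 0x3f = 35
addr_hi [12+:4] = (word>>12) & 0xf = 6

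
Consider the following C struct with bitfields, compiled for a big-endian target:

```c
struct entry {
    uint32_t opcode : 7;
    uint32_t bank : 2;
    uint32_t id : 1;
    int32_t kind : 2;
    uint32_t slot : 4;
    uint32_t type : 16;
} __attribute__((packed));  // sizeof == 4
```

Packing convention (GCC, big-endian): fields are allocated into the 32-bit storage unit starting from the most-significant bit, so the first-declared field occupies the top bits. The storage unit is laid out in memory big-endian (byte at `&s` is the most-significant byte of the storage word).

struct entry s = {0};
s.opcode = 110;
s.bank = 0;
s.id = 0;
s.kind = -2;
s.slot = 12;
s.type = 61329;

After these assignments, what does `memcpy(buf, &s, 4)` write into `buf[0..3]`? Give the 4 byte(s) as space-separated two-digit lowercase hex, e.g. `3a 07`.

opcode (7b) val=110 bits=0x6e at bit 25: 0xdc000000
bank (2b) val=0 bits=0x0 at bit 23: 0xdc000000
id (1b) val=0 bits=0x0 at bit 22: 0xdc000000
kind (2b) val=-2 bits=0x2 at bit 20: 0xdc200000
slot (4b) val=12 bits=0xc at bit 16: 0xdc2c0000
type (16b) val=61329 bits=0xef91 at bit 0: 0xdc2cef91
word = 0xdc2cef91 → big-endian bytes:
  [0]=0xdc  [1]=0x2c  [2]=0xef  [3]=0x91

dc 2c ef 91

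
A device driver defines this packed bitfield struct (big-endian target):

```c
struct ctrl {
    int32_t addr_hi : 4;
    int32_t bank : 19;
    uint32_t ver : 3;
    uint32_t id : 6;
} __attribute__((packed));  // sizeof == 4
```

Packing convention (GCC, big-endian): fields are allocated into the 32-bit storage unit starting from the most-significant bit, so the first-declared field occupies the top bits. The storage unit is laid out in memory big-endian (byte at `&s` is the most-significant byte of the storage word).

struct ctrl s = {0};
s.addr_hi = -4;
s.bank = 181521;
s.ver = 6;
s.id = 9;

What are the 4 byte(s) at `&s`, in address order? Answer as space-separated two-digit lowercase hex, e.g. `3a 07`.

addr_hi (4b) val=-4 bits=0xc at bit 28: 0xc0000000
bank (19b) val=181521 bits=0x2c511 at bit 9: 0xc58a2200
ver (3b) val=6 bits=0x6 at bit 6: 0xc58a2380
id (6b) val=9 bits=0x9 at bit 0: 0xc58a2389
word = 0xc58a2389 → big-endian bytes:
  [0]=0xc5  [1]=0x8a  [2]=0x23  [3]=0x89

c5 8a 23 89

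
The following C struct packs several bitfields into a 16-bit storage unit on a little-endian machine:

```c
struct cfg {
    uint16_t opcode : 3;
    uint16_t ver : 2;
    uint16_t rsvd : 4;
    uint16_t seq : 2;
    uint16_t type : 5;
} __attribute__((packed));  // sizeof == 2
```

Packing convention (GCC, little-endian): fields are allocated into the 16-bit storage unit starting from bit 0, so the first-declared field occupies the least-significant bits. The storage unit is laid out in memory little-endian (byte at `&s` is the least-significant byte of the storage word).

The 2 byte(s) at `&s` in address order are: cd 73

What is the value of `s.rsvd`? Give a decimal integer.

14

[0]=0xcd [1]=0x73 (little-endian) → word 0x73cd
opcode [0+:3] = (word>>0) & 0x7 = 5
ver [3+:2] = (word>>3) & 0x3 = 1
rsvd [5+:4] = (word>>5) & 0xf = 14  ←
seq [9+:2] = (word>>9) & 0x3 = 1
type [11+:5] = (word>>11) & 0x1f = 14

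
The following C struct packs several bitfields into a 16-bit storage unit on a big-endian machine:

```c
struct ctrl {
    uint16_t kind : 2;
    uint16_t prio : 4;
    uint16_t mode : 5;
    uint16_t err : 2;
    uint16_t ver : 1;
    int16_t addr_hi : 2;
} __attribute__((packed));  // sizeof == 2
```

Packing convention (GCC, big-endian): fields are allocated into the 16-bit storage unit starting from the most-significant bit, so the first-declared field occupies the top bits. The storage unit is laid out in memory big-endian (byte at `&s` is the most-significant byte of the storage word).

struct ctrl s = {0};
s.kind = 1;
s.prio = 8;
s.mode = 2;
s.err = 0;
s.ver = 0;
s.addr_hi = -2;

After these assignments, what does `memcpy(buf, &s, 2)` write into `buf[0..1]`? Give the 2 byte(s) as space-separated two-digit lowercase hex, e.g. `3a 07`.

kind:2 = 1 → 0x1 << 14 → word 0x4000
prio:4 = 8 → 0x8 << 10 → word 0x6000
mode:5 = 2 → 0x2 << 5 → word 0x6040
err:2 = 0 → 0x0 << 3 → word 0x6040
ver:1 = 0 → 0x0 << 2 → word 0x6040
addr_hi:2 = -2 → 0x2 << 0 → word 0x6042
word = 0x6042 → big-endian bytes:
  [0]=0x60  [1]=0x42

60 42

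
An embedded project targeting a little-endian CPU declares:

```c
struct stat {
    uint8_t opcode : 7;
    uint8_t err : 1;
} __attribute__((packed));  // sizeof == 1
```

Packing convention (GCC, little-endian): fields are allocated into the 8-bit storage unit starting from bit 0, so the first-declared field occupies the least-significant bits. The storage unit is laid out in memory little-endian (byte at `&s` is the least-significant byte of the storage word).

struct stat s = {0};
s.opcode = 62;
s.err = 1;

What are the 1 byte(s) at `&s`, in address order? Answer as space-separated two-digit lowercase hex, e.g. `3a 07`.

opcode:7 = 62 → 0x3e << 0 → word 0x3e
err:1 = 1 → 0x1 << 7 → word 0xbe
word = 0xbe → little-endian bytes:
  [0]=0xbe

be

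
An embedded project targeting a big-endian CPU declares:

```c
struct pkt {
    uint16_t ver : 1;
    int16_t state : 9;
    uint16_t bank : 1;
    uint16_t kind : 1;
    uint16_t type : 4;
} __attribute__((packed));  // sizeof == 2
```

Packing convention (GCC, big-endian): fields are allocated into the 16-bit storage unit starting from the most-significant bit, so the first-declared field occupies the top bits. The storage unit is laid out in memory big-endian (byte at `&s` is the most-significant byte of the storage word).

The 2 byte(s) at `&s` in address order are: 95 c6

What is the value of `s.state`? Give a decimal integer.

87

[0]=0x95 [1]=0xc6 (big-endian) → word 0x95c6
ver:1 @ bit 15 → (0x95c6>>15)&0x1 = 0x1
state:9 @ bit 6 → (0x95c6>>6)&0x1ff = 0x57  ←
bank:1 @ bit 5 → (0x95c6>>5)&0x1 = 0x0
kind:1 @ bit 4 → (0x95c6>>4)&0x1 = 0x0
type:4 @ bit 0 → (0x95c6>>0)&0xf = 0x6
state signed 9b, MSB=0: value = 87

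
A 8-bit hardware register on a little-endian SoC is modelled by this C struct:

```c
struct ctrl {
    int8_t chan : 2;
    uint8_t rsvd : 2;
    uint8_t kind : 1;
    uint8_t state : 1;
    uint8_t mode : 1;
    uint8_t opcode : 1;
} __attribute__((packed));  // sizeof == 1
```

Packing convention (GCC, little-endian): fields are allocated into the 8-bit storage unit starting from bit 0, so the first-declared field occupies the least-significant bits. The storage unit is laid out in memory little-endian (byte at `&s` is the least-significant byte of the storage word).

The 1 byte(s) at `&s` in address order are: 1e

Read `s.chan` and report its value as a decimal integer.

-2

[0]=0x1e (little-endian) → word 0x1e
chan [0+:2] = (word>>0) & 0x3 = 2  ←
rsvd [2+:2] = (word>>2) & 0x3 = 3
kind [4+:1] = (word>>4) & 0x1 = 1
state [5+:1] = (word>>5) & 0x1 = 0
mode [6+:1] = (word>>6) & 0x1 = 0
opcode [7+:1] = (word>>7) & 0x1 = 0
chan signed 2b, MSB=1: 2 - 4 = -2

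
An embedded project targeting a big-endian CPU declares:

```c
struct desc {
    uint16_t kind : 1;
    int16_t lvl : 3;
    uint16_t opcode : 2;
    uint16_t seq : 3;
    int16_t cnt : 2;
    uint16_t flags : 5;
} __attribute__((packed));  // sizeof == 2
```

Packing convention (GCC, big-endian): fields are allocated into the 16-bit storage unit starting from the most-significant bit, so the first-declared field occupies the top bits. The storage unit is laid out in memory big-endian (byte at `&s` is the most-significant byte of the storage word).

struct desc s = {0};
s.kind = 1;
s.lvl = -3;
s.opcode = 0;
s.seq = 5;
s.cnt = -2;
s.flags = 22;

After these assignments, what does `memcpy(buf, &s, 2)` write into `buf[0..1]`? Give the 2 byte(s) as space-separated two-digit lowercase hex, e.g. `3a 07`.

d2 d6

[15+:1] kind=1 & 0x1 = 0x1; word=0x8000
[12+:3] lvl=-3 & 0x7 = 0x5; word=0xd000
[10+:2] opcode=0 & 0x3 = 0x0; word=0xd000
[7+:3] seq=5 & 0x7 = 0x5; word=0xd280
[5+:2] cnt=-2 & 0x3 = 0x2; word=0xd2c0
[0+:5] flags=22 & 0x1f = 0x16; word=0xd2d6
word = 0xd2d6 → big-endian bytes:
  [0]=0xd2  [1]=0xd6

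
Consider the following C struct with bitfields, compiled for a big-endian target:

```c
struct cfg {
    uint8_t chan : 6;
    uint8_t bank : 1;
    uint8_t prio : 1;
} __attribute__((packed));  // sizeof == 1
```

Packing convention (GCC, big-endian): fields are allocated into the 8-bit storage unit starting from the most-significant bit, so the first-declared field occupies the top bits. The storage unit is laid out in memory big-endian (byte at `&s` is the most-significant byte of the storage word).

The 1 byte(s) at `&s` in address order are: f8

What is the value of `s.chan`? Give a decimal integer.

62

[0]=0xf8 (big-endian) → word 0xf8
chan [2+:6] = (word>>2) & 0x3f = 62  ←
bank [1+:1] = (word>>1) & 0x1 = 0
prio [0+:1] = (word>>0) & 0x1 = 0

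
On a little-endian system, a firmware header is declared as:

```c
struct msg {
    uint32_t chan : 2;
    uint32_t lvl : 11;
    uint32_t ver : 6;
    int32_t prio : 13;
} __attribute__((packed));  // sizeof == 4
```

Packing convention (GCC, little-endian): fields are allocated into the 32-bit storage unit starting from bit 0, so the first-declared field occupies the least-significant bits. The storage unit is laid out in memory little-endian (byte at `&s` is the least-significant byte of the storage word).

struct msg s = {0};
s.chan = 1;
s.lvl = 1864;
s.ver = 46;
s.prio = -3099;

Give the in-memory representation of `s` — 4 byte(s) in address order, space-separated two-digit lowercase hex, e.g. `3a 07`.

chan (2b) val=1 bits=0x1 at bit 0: 0x00000001
lvl (11b) val=1864 bits=0x748 at bit 2: 0x00001d21
ver (6b) val=46 bits=0x2e at bit 13: 0x0005dd21
prio (13b) val=-3099 bits=0x13e5 at bit 19: 0x9f2ddd21
word = 0x9f2ddd21 → little-endian bytes:
  [0]=0x21  [1]=0xdd  [2]=0x2d  [3]=0x9f

21 dd 2d 9f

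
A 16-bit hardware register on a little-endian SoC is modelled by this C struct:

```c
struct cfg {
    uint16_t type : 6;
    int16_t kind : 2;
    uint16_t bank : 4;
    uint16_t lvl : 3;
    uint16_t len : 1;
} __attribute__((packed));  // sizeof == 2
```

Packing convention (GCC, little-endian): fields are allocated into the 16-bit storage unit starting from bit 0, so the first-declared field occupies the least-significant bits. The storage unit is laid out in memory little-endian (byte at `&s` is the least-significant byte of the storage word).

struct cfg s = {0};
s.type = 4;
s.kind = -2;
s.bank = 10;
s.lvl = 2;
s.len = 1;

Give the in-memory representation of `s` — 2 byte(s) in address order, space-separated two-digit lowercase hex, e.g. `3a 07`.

84 aa

type (6b) val=4 bits=0x4 at bit 0: 0x0004
kind (2b) val=-2 bits=0x2 at bit 6: 0x0084
bank (4b) val=10 bits=0xa at bit 8: 0x0a84
lvl (3b) val=2 bits=0x2 at bit 12: 0x2a84
len (1b) val=1 bits=0x1 at bit 15: 0xaa84
word = 0xaa84 → little-endian bytes:
  [0]=0x84  [1]=0xaa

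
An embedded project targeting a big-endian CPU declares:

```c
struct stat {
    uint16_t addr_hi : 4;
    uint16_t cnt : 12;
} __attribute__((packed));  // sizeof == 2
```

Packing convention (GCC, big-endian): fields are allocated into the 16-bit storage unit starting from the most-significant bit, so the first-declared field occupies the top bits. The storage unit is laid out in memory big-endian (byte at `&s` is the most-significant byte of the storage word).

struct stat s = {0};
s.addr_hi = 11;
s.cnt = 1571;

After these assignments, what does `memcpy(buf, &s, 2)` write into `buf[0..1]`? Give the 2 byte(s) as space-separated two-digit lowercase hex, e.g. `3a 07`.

b6 23

addr_hi:4 = 11 → 0xb << 12 → word 0xb000
cnt:12 = 1571 → 0x623 << 0 → word 0xb623
word = 0xb623 → big-endian bytes:
  [0]=0xb6  [1]=0x23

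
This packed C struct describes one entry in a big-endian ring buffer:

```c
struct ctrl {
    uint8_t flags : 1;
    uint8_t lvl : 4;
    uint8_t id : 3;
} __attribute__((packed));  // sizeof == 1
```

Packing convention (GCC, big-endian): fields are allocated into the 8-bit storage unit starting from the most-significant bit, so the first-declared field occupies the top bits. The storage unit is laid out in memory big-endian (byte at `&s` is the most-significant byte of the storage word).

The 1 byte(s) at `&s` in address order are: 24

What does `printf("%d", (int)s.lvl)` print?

[0]=0x24 (big-endian) → word 0x24
flags [7+:1] = (word>>7) & 0x1 = 0
lvl [3+:4] = (word>>3) & 0xf = 4  ←
id [0+:3] = (word>>0) & 0x7 = 4

4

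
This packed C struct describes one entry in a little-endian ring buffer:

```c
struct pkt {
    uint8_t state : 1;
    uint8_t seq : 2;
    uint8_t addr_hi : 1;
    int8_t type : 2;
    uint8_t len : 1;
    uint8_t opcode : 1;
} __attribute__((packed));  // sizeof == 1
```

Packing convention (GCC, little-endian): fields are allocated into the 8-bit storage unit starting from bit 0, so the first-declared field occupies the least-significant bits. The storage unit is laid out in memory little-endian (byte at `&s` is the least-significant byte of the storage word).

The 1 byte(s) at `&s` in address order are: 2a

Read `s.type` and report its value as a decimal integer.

-2

[0]=0x2a (little-endian) → word 0x2a
state:1 @ bit 0 → (0x2a>>0)&0x1 = 0x0
seq:2 @ bit 1 → (0x2a>>1)&0x3 = 0x1
addr_hi:1 @ bit 3 → (0x2a>>3)&0x1 = 0x1
type:2 @ bit 4 → (0x2a>>4)&0x3 = 0x2  ←
len:1 @ bit 6 → (0x2a>>6)&0x1 = 0x0
opcode:1 @ bit 7 → (0x2a>>7)&0x1 = 0x0
type signed 2b, MSB=1: 2 - 4 = -2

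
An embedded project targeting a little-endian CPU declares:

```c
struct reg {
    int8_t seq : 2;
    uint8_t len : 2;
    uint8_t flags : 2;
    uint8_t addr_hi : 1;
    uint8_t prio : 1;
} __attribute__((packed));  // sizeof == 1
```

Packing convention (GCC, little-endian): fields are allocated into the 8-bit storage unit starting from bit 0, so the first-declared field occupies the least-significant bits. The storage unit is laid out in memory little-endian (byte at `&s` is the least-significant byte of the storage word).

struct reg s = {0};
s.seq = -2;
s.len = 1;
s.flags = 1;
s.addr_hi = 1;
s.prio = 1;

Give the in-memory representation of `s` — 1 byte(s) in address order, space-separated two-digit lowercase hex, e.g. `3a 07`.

d6

seq:2 = -2 → 0x2 << 0 → word 0x02
len:2 = 1 → 0x1 << 2 → word 0x06
flags:2 = 1 → 0x1 << 4 → word 0x16
addr_hi:1 = 1 → 0x1 << 6 → word 0x56
prio:1 = 1 → 0x1 << 7 → word 0xd6
word = 0xd6 → little-endian bytes:
  [0]=0xd6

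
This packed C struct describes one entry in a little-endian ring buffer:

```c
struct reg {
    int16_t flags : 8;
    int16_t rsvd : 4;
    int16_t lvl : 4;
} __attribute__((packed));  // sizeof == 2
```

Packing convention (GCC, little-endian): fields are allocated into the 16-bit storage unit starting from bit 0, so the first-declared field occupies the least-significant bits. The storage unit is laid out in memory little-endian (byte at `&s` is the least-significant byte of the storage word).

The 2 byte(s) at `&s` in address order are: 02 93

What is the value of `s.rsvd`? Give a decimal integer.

3

[0]=0x02 [1]=0x93 (little-endian) → word 0x9302
flags [0+:8] = (word>>0) & 0xff = 2
rsvd [8+:4] = (word>>8) & 0xf = 3  ←
lvl [12+:4] = (word>>12) & 0xf = 9
rsvd signed 4b, MSB=0: value = 3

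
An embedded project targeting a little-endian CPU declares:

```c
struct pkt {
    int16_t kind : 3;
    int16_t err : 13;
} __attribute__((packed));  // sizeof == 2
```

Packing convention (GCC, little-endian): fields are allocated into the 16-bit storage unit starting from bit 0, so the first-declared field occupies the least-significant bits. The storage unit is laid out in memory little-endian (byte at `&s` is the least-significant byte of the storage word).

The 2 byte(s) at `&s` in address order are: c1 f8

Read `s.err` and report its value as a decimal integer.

-232

[0]=0xc1 [1]=0xf8 (little-endian) → word 0xf8c1
kind:3 @ bit 0 → (0xf8c1>>0)&0x7 = 0x1
err:13 @ bit 3 → (0xf8c1>>3)&0x1fff = 0x1f18  ←
err signed 13b, MSB=1: 7960 - 8192 = -232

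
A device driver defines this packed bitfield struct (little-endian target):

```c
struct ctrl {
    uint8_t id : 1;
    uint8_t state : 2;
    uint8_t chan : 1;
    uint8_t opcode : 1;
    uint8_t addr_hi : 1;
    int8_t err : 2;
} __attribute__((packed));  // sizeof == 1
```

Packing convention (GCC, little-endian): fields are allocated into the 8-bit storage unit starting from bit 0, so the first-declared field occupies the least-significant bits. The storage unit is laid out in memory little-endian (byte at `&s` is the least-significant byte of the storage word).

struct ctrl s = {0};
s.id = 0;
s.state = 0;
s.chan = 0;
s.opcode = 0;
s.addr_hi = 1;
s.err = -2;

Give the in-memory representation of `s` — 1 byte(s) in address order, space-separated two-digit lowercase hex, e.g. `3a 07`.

id (1b) val=0 bits=0x0 at bit 0: 0x00
state (2b) val=0 bits=0x0 at bit 1: 0x00
chan (1b) val=0 bits=0x0 at bit 3: 0x00
opcode (1b) val=0 bits=0x0 at bit 4: 0x00
addr_hi (1b) val=1 bits=0x1 at bit 5: 0x20
err (2b) val=-2 bits=0x2 at bit 6: 0xa0
word = 0xa0 → little-endian bytes:
  [0]=0xa0

a0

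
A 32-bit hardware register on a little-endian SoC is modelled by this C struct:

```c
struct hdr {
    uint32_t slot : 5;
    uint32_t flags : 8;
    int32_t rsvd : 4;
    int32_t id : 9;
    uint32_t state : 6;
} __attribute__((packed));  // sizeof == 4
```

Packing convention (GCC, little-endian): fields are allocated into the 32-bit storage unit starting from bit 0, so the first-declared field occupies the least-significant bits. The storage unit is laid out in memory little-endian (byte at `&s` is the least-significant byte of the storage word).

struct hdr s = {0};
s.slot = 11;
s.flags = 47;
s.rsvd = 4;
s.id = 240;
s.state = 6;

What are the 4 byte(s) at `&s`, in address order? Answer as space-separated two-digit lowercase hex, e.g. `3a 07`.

eb 85 e0 19

[0+:5] slot=11 & 0x1f = 0xb; word=0x0000000b
[5+:8] flags=47 & 0xff = 0x2f; word=0x000005eb
[13+:4] rsvd=4 & 0xf = 0x4; word=0x000085eb
[17+:9] id=240 & 0x1ff = 0xf0; word=0x01e085eb
[26+:6] state=6 & 0x3f = 0x6; word=0x19e085eb
word = 0x19e085eb → little-endian bytes:
  [0]=0xeb  [1]=0x85  [2]=0xe0  [3]=0x19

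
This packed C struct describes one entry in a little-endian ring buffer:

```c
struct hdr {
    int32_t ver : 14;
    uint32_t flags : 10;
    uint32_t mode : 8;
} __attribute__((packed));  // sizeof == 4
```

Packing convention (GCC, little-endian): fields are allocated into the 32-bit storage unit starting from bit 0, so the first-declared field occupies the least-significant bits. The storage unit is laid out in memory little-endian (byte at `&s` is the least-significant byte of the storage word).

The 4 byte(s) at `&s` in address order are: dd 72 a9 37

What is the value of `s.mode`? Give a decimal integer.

55

[0]=0xdd [1]=0x72 [2]=0xa9 [3]=0x37 (little-endian) → word 0x37a972dd
ver:14 @ bit 0 → (0x37a972dd>>0)&0x3fff = 0x32dd
flags:10 @ bit 14 → (0x37a972dd>>14)&0x3ff = 0x2a5
mode:8 @ bit 24 → (0x37a972dd>>24)&0xff = 0x37  ←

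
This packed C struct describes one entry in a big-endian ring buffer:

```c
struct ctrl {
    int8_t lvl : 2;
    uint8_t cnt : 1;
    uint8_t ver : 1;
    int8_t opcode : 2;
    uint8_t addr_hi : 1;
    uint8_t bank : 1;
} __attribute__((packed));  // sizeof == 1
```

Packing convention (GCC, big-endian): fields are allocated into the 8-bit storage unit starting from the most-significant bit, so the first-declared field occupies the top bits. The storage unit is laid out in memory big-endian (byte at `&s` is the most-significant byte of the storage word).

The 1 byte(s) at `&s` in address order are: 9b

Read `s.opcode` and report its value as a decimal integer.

[0]=0x9b (big-endian) → word 0x9b
lvl [6+:2] = (word>>6) & 0x3 = 2
cnt [5+:1] = (word>>5) & 0x1 = 0
ver [4+:1] = (word>>4) & 0x1 = 1
opcode [2+:2] = (word>>2) & 0x3 = 2  ←
addr_hi [1+:1] = (word>>1) & 0x1 = 1
bank [0+:1] = (word>>0) & 0x1 = 1
opcode signed 2b, MSB=1: 2 - 4 = -2

-2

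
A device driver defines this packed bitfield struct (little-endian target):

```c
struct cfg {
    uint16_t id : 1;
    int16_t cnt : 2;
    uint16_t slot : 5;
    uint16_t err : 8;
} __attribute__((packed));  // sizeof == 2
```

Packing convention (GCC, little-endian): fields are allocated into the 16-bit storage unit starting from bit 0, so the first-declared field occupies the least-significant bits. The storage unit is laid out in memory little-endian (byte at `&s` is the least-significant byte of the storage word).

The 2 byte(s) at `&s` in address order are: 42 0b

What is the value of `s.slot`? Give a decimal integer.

8

[0]=0x42 [1]=0x0b (little-endian) → word 0x0b42
id [0+:1] = (word>>0) & 0x1 = 0
cnt [1+:2] = (word>>1) & 0x3 = 1
slot [3+:5] = (word>>3) & 0x1f = 8  ←
err [8+:8] = (word>>8) & 0xff = 11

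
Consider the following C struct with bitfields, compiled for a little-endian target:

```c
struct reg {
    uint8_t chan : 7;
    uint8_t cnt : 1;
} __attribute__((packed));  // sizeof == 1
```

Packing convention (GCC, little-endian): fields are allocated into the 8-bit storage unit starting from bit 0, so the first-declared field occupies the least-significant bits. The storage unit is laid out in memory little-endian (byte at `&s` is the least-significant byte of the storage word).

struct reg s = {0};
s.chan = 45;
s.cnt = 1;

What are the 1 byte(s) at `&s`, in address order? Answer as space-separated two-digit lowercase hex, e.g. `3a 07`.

ad

[0+:7] chan=45 & 0x7f = 0x2d; word=0x2d
[7+:1] cnt=1 & 0x1 = 0x1; word=0xad
word = 0xad → little-endian bytes:
  [0]=0xad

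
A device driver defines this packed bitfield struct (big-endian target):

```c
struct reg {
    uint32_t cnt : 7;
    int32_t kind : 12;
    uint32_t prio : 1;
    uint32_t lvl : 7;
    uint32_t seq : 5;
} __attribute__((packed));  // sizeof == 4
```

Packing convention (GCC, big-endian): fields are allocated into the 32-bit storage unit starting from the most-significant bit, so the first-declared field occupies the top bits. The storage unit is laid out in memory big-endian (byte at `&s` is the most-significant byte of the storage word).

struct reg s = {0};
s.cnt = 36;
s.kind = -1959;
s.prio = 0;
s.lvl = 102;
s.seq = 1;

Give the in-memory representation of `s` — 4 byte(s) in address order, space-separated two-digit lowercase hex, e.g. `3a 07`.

49 0b 2c c1

[25+:7] cnt=36 & 0x7f = 0x24; word=0x48000000
[13+:12] kind=-1959 & 0xfff = 0x859; word=0x490b2000
[12+:1] prio=0 & 0x1 = 0x0; word=0x490b2000
[5+:7] lvl=102 & 0x7f = 0x66; word=0x490b2cc0
[0+:5] seq=1 & 0x1f = 0x1; word=0x490b2cc1
word = 0x490b2cc1 → big-endian bytes:
  [0]=0x49  [1]=0x0b  [2]=0x2c  [3]=0xc1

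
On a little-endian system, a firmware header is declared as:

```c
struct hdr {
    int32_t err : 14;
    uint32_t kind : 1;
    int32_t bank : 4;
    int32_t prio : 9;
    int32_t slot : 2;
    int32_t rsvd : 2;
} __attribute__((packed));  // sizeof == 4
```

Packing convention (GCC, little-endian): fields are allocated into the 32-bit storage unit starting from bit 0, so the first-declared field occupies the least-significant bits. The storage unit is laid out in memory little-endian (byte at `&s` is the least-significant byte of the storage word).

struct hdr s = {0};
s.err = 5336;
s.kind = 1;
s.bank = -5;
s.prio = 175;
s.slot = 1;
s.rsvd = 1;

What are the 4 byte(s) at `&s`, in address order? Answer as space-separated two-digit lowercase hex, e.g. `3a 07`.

d8 d4 7d 55

err (14b) val=5336 bits=0x14d8 at bit 0: 0x000014d8
kind (1b) val=1 bits=0x1 at bit 14: 0x000054d8
bank (4b) val=-5 bits=0xb at bit 15: 0x0005d4d8
prio (9b) val=175 bits=0xaf at bit 19: 0x057dd4d8
slot (2b) val=1 bits=0x1 at bit 28: 0x157dd4d8
rsvd (2b) val=1 bits=0x1 at bit 30: 0x557dd4d8
word = 0x557dd4d8 → little-endian bytes:
  [0]=0xd8  [1]=0xd4  [2]=0x7d  [3]=0x55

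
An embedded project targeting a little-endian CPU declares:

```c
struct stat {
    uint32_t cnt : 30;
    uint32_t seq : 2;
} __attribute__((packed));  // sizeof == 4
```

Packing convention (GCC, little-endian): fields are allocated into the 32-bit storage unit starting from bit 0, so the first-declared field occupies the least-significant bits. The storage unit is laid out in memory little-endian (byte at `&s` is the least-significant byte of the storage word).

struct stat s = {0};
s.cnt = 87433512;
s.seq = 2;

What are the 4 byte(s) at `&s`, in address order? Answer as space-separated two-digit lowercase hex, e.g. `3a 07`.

[0+:30] cnt=87433512 & 0x3fffffff = 0x5362128; word=0x05362128
[30+:2] seq=2 & 0x3 = 0x2; word=0x85362128
word = 0x85362128 → little-endian bytes:
  [0]=0x28  [1]=0x21  [2]=0x36  [3]=0x85

28 21 36 85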